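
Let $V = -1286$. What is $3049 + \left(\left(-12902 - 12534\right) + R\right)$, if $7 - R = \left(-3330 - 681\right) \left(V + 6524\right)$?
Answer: $20987238$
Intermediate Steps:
$R = 21009625$ ($R = 7 - \left(-3330 - 681\right) \left(-1286 + 6524\right) = 7 - \left(-4011\right) 5238 = 7 - -21009618 = 7 + 21009618 = 21009625$)
$3049 + \left(\left(-12902 - 12534\right) + R\right) = 3049 + \left(\left(-12902 - 12534\right) + 21009625\right) = 3049 + \left(-25436 + 21009625\right) = 3049 + 20984189 = 20987238$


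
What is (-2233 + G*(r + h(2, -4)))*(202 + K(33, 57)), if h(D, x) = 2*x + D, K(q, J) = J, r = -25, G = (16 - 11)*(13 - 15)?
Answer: -498057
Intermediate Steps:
G = -10 (G = 5*(-2) = -10)
h(D, x) = D + 2*x
(-2233 + G*(r + h(2, -4)))*(202 + K(33, 57)) = (-2233 - 10*(-25 + (2 + 2*(-4))))*(202 + 57) = (-2233 - 10*(-25 + (2 - 8)))*259 = (-2233 - 10*(-25 - 6))*259 = (-2233 - 10*(-31))*259 = (-2233 + 310)*259 = -1923*259 = -498057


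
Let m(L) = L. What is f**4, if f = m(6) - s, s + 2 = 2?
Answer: 1296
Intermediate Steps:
s = 0 (s = -2 + 2 = 0)
f = 6 (f = 6 - 1*0 = 6 + 0 = 6)
f**4 = 6**4 = 1296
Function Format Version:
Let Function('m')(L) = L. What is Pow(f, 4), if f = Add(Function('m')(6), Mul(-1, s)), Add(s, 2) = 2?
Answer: 1296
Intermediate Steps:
s = 0 (s = Add(-2, 2) = 0)
f = 6 (f = Add(6, Mul(-1, 0)) = Add(6, 0) = 6)
Pow(f, 4) = Pow(6, 4) = 1296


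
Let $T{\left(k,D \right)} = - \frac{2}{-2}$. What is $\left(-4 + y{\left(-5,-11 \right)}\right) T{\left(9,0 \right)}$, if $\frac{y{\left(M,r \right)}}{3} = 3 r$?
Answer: $-103$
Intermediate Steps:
$y{\left(M,r \right)} = 9 r$ ($y{\left(M,r \right)} = 3 \cdot 3 r = 9 r$)
$T{\left(k,D \right)} = 1$ ($T{\left(k,D \right)} = \left(-2\right) \left(- \frac{1}{2}\right) = 1$)
$\left(-4 + y{\left(-5,-11 \right)}\right) T{\left(9,0 \right)} = \left(-4 + 9 \left(-11\right)\right) 1 = \left(-4 - 99\right) 1 = \left(-103\right) 1 = -103$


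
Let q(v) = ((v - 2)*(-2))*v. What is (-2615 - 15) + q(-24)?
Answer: -3878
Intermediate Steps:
q(v) = v*(4 - 2*v) (q(v) = ((-2 + v)*(-2))*v = (4 - 2*v)*v = v*(4 - 2*v))
(-2615 - 15) + q(-24) = (-2615 - 15) + 2*(-24)*(2 - 1*(-24)) = -2630 + 2*(-24)*(2 + 24) = -2630 + 2*(-24)*26 = -2630 - 1248 = -3878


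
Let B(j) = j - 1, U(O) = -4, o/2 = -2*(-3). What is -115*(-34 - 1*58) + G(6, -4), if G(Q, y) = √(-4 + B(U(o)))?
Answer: 10580 + 3*I ≈ 10580.0 + 3.0*I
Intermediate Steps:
o = 12 (o = 2*(-2*(-3)) = 2*6 = 12)
B(j) = -1 + j
G(Q, y) = 3*I (G(Q, y) = √(-4 + (-1 - 4)) = √(-4 - 5) = √(-9) = 3*I)
-115*(-34 - 1*58) + G(6, -4) = -115*(-34 - 1*58) + 3*I = -115*(-34 - 58) + 3*I = -115*(-92) + 3*I = 10580 + 3*I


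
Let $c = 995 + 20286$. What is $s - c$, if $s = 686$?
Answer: $-20595$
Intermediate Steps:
$c = 21281$
$s - c = 686 - 21281 = -20595$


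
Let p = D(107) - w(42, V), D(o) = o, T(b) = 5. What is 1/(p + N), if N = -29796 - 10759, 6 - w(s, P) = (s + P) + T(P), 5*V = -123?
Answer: -5/202158 ≈ -2.4733e-5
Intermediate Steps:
V = -123/5 (V = (⅕)*(-123) = -123/5 ≈ -24.600)
w(s, P) = 1 - P - s (w(s, P) = 6 - ((s + P) + 5) = 6 - ((P + s) + 5) = 6 - (5 + P + s) = 6 + (-5 - P - s) = 1 - P - s)
N = -40555
p = 617/5 (p = 107 - (1 - 1*(-123/5) - 1*42) = 107 - (1 + 123/5 - 42) = 107 - 1*(-82/5) = 107 + 82/5 = 617/5 ≈ 123.40)
1/(p + N) = 1/(617/5 - 40555) = 1/(-202158/5) = -5/202158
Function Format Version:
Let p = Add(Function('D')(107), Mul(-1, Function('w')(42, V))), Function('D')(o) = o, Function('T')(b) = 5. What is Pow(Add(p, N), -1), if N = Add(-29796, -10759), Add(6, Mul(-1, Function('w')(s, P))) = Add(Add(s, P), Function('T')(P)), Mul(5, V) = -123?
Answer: Rational(-5, 202158) ≈ -2.4733e-5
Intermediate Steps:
V = Rational(-123, 5) (V = Mul(Rational(1, 5), -123) = Rational(-123, 5) ≈ -24.600)
Function('w')(s, P) = Add(1, Mul(-1, P), Mul(-1, s)) (Function('w')(s, P) = Add(6, Mul(-1, Add(Add(s, P), 5))) = Add(6, Mul(-1, Add(Add(P, s), 5))) = Add(6, Mul(-1, Add(5, P, s))) = Add(6, Add(-5, Mul(-1, P), Mul(-1, s))) = Add(1, Mul(-1, P), Mul(-1, s)))
N = -40555
p = Rational(617, 5) (p = Add(107, Mul(-1, Add(1, Mul(-1, Rational(-123, 5)), Mul(-1, 42)))) = Add(107, Mul(-1, Add(1, Rational(123, 5), -42))) = Add(107, Mul(-1, Rational(-82, 5))) = Add(107, Rational(82, 5)) = Rational(617, 5) ≈ 123.40)
Pow(Add(p, N), -1) = Pow(Add(Rational(617, 5), -40555), -1) = Pow(Rational(-202158, 5), -1) = Rational(-5, 202158)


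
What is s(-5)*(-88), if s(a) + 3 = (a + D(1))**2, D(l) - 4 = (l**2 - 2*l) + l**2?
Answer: 176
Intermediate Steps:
D(l) = 4 - 2*l + 2*l**2 (D(l) = 4 + ((l**2 - 2*l) + l**2) = 4 + (-2*l + 2*l**2) = 4 - 2*l + 2*l**2)
s(a) = -3 + (4 + a)**2 (s(a) = -3 + (a + (4 - 2*1 + 2*1**2))**2 = -3 + (a + (4 - 2 + 2*1))**2 = -3 + (a + (4 - 2 + 2))**2 = -3 + (a + 4)**2 = -3 + (4 + a)**2)
s(-5)*(-88) = (-3 + (4 - 5)**2)*(-88) = (-3 + (-1)**2)*(-88) = (-3 + 1)*(-88) = -2*(-88) = 176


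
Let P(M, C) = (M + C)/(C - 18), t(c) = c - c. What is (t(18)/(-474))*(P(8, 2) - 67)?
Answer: 0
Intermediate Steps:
t(c) = 0
P(M, C) = (C + M)/(-18 + C)
(t(18)/(-474))*(P(8, 2) - 67) = (0/(-474))*((2 + 8)/(-18 + 2) - 67) = (0*(-1/474))*(10/(-16) - 67) = 0*(-1/16*10 - 67) = 0*(-5/8 - 67) = 0*(-541/8) = 0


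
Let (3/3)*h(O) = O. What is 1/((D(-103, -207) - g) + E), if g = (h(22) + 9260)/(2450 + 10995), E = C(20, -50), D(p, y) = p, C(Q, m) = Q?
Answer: -13445/1125217 ≈ -0.011949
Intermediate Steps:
h(O) = O
E = 20
g = 9282/13445 (g = (22 + 9260)/(2450 + 10995) = 9282/13445 ≈ 0.69037)
1/((D(-103, -207) - g) + E) = 1/((-103 - 1*9282/13445) + 20) = 1/((-103 - 9282/13445) + 20) = 1/(-1394117/13445 + 20) = 1/(-1125217/13445) = -13445/1125217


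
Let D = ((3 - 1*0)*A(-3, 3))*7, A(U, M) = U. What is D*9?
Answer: -567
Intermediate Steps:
D = -63 (D = ((3 - 1*0)*(-3))*7 = ((3 + 0)*(-3))*7 = (3*(-3))*7 = -9*7 = -63)
D*9 = -63*9 = -567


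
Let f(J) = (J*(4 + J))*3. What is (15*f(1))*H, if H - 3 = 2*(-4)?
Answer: -1125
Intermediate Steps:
H = -5 (H = 3 + 2*(-4) = 3 - 8 = -5)
f(J) = 3*J*(4 + J)
(15*f(1))*H = (15*(3*1*(4 + 1)))*(-5) = (15*(3*1*5))*(-5) = (15*15)*(-5) = 225*(-5) = -1125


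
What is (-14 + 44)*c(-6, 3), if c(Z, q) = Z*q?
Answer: -540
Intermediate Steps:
(-14 + 44)*c(-6, 3) = (-14 + 44)*(-6*3) = 30*(-18) = -540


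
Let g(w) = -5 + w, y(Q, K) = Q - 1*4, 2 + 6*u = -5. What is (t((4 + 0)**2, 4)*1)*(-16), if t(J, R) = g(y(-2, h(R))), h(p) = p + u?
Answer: 176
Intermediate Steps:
u = -7/6 (u = -1/3 + (1/6)*(-5) = -1/3 - 5/6 = -7/6 ≈ -1.1667)
h(p) = -7/6 + p (h(p) = p - 7/6 = -7/6 + p)
y(Q, K) = -4 + Q (y(Q, K) = Q - 4 = -4 + Q)
t(J, R) = -11 (t(J, R) = -5 + (-4 - 2) = -5 - 6 = -11)
(t((4 + 0)**2, 4)*1)*(-16) = -11*1*(-16) = -11*(-16) = 176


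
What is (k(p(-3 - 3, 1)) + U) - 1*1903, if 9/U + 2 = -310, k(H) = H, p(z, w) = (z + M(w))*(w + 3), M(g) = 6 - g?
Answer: -198331/104 ≈ -1907.0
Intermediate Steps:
p(z, w) = (3 + w)*(6 + z - w) (p(z, w) = (z + (6 - w))*(w + 3) = (6 + z - w)*(3 + w) = (3 + w)*(6 + z - w))
U = -3/104 (U = 9/(-2 - 310) = 9/(-312) = 9*(-1/312) = -3/104 ≈ -0.028846)
(k(p(-3 - 3, 1)) + U) - 1*1903 = ((18 - 1*1**2 + 3*1 + 3*(-3 - 3) + 1*(-3 - 3)) - 3/104) - 1*1903 = ((18 - 1*1 + 3 + 3*(-6) + 1*(-6)) - 3/104) - 1903 = ((18 - 1 + 3 - 18 - 6) - 3/104) - 1903 = (-4 - 3/104) - 1903 = -419/104 - 1903 = -198331/104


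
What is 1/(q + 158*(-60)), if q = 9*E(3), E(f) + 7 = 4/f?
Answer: -1/9531 ≈ -0.00010492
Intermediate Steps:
E(f) = -7 + 4/f
q = -51 (q = 9*(-7 + 4/3) = 9*(-17/3) = -51)
1/(q + 158*(-60)) = 1/(-51 + 158*(-60)) = 1/(-51 - 9480) = 1/(-9531) = -1/9531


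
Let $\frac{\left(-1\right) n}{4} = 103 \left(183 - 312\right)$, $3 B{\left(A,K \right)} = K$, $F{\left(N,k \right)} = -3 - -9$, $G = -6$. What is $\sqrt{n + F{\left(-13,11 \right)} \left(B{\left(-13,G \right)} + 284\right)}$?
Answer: $2 \sqrt{13710} \approx 234.18$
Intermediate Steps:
$F{\left(N,k \right)} = 6$ ($F{\left(N,k \right)} = -3 + 9 = 6$)
$B{\left(A,K \right)} = \frac{K}{3}$
$n = 53148$ ($n = - 4 \cdot 103 \left(183 - 312\right) = - 4 \cdot 103 \left(-129\right) = \left(-4\right) \left(-13287\right) = 53148$)
$\sqrt{n + F{\left(-13,11 \right)} \left(B{\left(-13,G \right)} + 284\right)} = \sqrt{53148 + 6 \left(\frac{1}{3} \left(-6\right) + 284\right)} = \sqrt{53148 + 6 \left(-2 + 284\right)} = \sqrt{53148 + 6 \cdot 282} = \sqrt{53148 + 1692} = \sqrt{54840} = 2 \sqrt{13710}$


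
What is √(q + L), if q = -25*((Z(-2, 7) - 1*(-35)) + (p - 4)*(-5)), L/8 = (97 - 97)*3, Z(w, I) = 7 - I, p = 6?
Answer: 25*I ≈ 25.0*I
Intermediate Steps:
L = 0 (L = 8*((97 - 97)*3) = 8*(0*3) = 8*0 = 0)
q = -625 (q = -25*(((7 - 1*7) - 1*(-35)) + (6 - 4)*(-5)) = -25*(((7 - 7) + 35) + 2*(-5)) = -25*((0 + 35) - 10) = -25*(35 - 10) = -25*25 = -625)
√(q + L) = √(-625 + 0) = √(-625) = 25*I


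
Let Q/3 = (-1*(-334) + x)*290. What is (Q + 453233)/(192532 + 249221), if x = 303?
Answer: 1007423/441753 ≈ 2.2805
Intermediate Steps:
Q = 554190 (Q = 3*((-1*(-334) + 303)*290) = 3*((334 + 303)*290) = 3*(637*290) = 3*184730 = 554190)
(Q + 453233)/(192532 + 249221) = (554190 + 453233)/(192532 + 249221) = 1007423/441753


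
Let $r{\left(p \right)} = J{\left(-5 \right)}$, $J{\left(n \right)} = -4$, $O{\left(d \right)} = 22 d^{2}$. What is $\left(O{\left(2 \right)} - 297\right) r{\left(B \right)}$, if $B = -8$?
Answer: $836$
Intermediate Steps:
$r{\left(p \right)} = -4$
$\left(O{\left(2 \right)} - 297\right) r{\left(B \right)} = \left(22 \cdot 2^{2} - 297\right) \left(-4\right) = \left(22 \cdot 4 - 297\right) \left(-4\right) = \left(88 - 297\right) \left(-4\right) = \left(-209\right) \left(-4\right) = 836$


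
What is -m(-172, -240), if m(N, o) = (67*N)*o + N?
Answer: -2765588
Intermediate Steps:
m(N, o) = N + 67*N*o (m(N, o) = 67*N*o + N = N + 67*N*o)
-m(-172, -240) = -(-172)*(1 + 67*(-240)) = -(-172)*(1 - 16080) = -(-172)*(-16079) = -1*2765588 = -2765588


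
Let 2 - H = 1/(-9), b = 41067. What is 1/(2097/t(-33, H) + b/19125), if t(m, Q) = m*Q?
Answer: -444125/12414708 ≈ -0.035774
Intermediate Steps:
H = 19/9 (H = 2 - 1/(-9) = 2 - 1*(-⅑) = 2 + ⅑ = 19/9 ≈ 2.1111)
t(m, Q) = Q*m
1/(2097/t(-33, H) + b/19125) = 1/(2097/(((19/9)*(-33))) + 41067/19125) = 1/(2097/(-209/3) + 41067*(1/19125)) = 1/(2097*(-3/209) + 4563/2125) = 1/(-6291/209 + 4563/2125) = 1/(-12414708/444125) = -444125/12414708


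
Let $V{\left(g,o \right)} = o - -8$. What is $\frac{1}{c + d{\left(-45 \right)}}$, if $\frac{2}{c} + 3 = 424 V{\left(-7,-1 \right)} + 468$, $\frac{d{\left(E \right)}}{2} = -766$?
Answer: $- \frac{3433}{5259354} \approx -0.00065274$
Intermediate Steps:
$V{\left(g,o \right)} = 8 + o$ ($V{\left(g,o \right)} = o + 8 = 8 + o$)
$d{\left(E \right)} = -1532$ ($d{\left(E \right)} = 2 \left(-766\right) = -1532$)
$c = \frac{2}{3433}$ ($c = \frac{2}{-3 + \left(424 \left(8 - 1\right) + 468\right)} = \frac{2}{-3 + \left(424 \cdot 7 + 468\right)} = \frac{2}{-3 + \left(2968 + 468\right)} = \frac{2}{-3 + 3436} = \frac{2}{3433} \approx 0.00058258$)
$\frac{1}{c + d{\left(-45 \right)}} = \frac{1}{\frac{2}{3433} - 1532} = \frac{1}{- \frac{5259354}{3433}} = - \frac{3433}{5259354}$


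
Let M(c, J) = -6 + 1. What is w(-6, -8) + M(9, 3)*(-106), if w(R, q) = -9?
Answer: 521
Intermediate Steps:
M(c, J) = -5
w(-6, -8) + M(9, 3)*(-106) = -9 - 5*(-106) = -9 + 530 = 521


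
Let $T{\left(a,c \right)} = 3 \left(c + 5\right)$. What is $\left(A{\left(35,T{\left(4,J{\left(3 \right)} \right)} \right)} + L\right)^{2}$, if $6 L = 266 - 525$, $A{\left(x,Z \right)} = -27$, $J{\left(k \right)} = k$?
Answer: $\frac{177241}{36} \approx 4923.4$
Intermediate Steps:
$T{\left(a,c \right)} = 15 + 3 c$ ($T{\left(a,c \right)} = 3 \left(5 + c\right) = 15 + 3 c$)
$L = - \frac{259}{6}$ ($L = \frac{266 - 525}{6} = \frac{1}{6} \left(-259\right) = - \frac{259}{6} \approx -43.167$)
$\left(A{\left(35,T{\left(4,J{\left(3 \right)} \right)} \right)} + L\right)^{2} = \left(-27 - \frac{259}{6}\right)^{2} = \left(- \frac{421}{6}\right)^{2} = \frac{177241}{36}$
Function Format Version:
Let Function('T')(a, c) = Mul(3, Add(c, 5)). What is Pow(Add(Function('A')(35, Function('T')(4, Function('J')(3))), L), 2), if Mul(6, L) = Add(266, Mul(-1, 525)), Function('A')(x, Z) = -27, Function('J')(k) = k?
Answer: Rational(177241, 36) ≈ 4923.4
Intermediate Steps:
Function('T')(a, c) = Add(15, Mul(3, c)) (Function('T')(a, c) = Mul(3, Add(5, c)) = Add(15, Mul(3, c)))
L = Rational(-259, 6) (L = Mul(Rational(1, 6), Add(266, Mul(-1, 525))) = Mul(Rational(1, 6), Add(266, -525)) = Mul(Rational(1, 6), -259) = Rational(-259, 6) ≈ -43.167)
Pow(Add(Function('A')(35, Function('T')(4, Function('J')(3))), L), 2) = Pow(Add(-27, Rational(-259, 6)), 2) = Pow(Rational(-421, 6), 2) = Rational(177241, 36)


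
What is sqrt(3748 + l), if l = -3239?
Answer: sqrt(509) ≈ 22.561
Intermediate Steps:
sqrt(3748 + l) = sqrt(3748 - 3239) = sqrt(509)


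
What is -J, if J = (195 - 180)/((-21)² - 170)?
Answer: -15/271 ≈ -0.055351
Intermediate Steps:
J = 15/271 (J = 15/(441 - 170) = 15/271 ≈ 0.055351)
-J = -1*15/271 = -15/271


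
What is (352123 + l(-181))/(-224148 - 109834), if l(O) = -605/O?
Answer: -31867434/30225371 ≈ -1.0543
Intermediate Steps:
(352123 + l(-181))/(-224148 - 109834) = (352123 - 605/(-181))/(-224148 - 109834) = (352123 - 605*(-1/181))/(-333982) = (352123 + 605/181)*(-1/333982) = (63734868/181)*(-1/333982) = -31867434/30225371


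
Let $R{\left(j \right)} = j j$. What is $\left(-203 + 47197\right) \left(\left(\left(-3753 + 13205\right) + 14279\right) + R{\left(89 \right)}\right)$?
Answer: $1487454088$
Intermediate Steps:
$R{\left(j \right)} = j^{2}$
$\left(-203 + 47197\right) \left(\left(\left(-3753 + 13205\right) + 14279\right) + R{\left(89 \right)}\right) = \left(-203 + 47197\right) \left(\left(\left(-3753 + 13205\right) + 14279\right) + 89^{2}\right) = 46994 \left(\left(9452 + 14279\right) + 7921\right) = 46994 \left(23731 + 7921\right) = 46994 \cdot 31652 = 1487454088$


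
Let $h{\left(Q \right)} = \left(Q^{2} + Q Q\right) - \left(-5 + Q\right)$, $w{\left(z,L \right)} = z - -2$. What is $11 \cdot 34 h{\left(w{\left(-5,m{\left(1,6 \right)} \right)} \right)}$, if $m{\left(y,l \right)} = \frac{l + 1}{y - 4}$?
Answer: $9724$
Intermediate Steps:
$m{\left(y,l \right)} = \frac{1 + l}{-4 + y}$
$w{\left(z,L \right)} = 2 + z$ ($w{\left(z,L \right)} = z + 2 = 2 + z$)
$h{\left(Q \right)} = 5 - Q + 2 Q^{2}$ ($h{\left(Q \right)} = \left(Q^{2} + Q^{2}\right) - \left(-5 + Q\right) = 2 Q^{2} - \left(-5 + Q\right) = 5 - Q + 2 Q^{2}$)
$11 \cdot 34 h{\left(w{\left(-5,m{\left(1,6 \right)} \right)} \right)} = 11 \cdot 34 \left(5 - \left(2 - 5\right) + 2 \left(2 - 5\right)^{2}\right) = 374 \left(5 - -3 + 2 \left(-3\right)^{2}\right) = 374 \left(5 + 3 + 2 \cdot 9\right) = 374 \left(5 + 3 + 18\right) = 374 \cdot 26 = 9724$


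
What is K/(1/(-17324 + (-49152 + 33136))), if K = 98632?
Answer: -3288390880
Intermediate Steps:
K/(1/(-17324 + (-49152 + 33136))) = 98632/(1/(-17324 + (-49152 + 33136))) = 98632/(1/(-17324 - 16016)) = 98632/(1/(-33340)) = 98632/(-1/33340) = 98632*(-33340) = -3288390880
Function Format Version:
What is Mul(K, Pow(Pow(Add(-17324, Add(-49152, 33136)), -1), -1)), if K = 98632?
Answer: -3288390880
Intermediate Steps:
Mul(K, Pow(Pow(Add(-17324, Add(-49152, 33136)), -1), -1)) = Mul(98632, Pow(Pow(Add(-17324, Add(-49152, 33136)), -1), -1)) = Mul(98632, Pow(Pow(Add(-17324, -16016), -1), -1)) = Mul(98632, Pow(Pow(-33340, -1), -1)) = Mul(98632, Pow(Rational(-1, 33340), -1)) = Mul(98632, -33340) = -3288390880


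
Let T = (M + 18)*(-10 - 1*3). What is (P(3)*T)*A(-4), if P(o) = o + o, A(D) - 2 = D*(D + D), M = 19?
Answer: -98124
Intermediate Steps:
T = -481 (T = (19 + 18)*(-10 - 1*3) = 37*(-10 - 3) = 37*(-13) = -481)
A(D) = 2 + 2*D² (A(D) = 2 + D*(D + D) = 2 + D*(2*D) = 2 + 2*D²)
P(o) = 2*o
(P(3)*T)*A(-4) = ((2*3)*(-481))*(2 + 2*(-4)²) = (6*(-481))*(2 + 2*16) = -2886*(2 + 32) = -2886*34 = -98124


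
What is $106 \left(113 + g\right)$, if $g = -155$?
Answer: $-4452$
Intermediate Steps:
$106 \left(113 + g\right) = 106 \left(113 - 155\right) = 106 \left(-42\right) = -4452$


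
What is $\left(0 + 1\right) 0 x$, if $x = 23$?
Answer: $0$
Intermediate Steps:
$\left(0 + 1\right) 0 x = \left(0 + 1\right) 0 \cdot 23 = 1 \cdot 0 \cdot 23 = 0 \cdot 23 = 0$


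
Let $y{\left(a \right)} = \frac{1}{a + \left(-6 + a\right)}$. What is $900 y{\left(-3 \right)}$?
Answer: $-75$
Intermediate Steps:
$y{\left(a \right)} = \frac{1}{-6 + 2 a}$
$900 y{\left(-3 \right)} = 900 \frac{1}{2 \left(-3 - 3\right)} = 900 \frac{1}{2 \left(-6\right)} = 900 \cdot \frac{1}{2} \left(- \frac{1}{6}\right) = 900 \left(- \frac{1}{12}\right) = -75$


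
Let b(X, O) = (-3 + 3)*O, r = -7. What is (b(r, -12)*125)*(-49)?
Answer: 0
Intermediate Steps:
b(X, O) = 0 (b(X, O) = 0*O = 0)
(b(r, -12)*125)*(-49) = (0*125)*(-49) = 0*(-49) = 0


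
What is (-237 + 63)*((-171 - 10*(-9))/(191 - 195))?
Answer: -7047/2 ≈ -3523.5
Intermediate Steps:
(-237 + 63)*((-171 - 10*(-9))/(191 - 195)) = -174*(-171 + 90)/(-4) = -(-14094)*(-1)/4 = -174*81/4 = -7047/2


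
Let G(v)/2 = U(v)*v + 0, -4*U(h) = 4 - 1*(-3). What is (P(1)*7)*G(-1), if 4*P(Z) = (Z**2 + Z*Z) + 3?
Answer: 245/8 ≈ 30.625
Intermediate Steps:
U(h) = -7/4 (U(h) = -(4 - 1*(-3))/4 = -(4 + 3)/4 = -1/4*7 = -7/4)
G(v) = -7*v/2 (G(v) = 2*(-7*v/4 + 0) = 2*(-7*v/4) = -7*v/2)
P(Z) = 3/4 + Z**2/2 (P(Z) = ((Z**2 + Z*Z) + 3)/4 = ((Z**2 + Z**2) + 3)/4 = (2*Z**2 + 3)/4 = (3 + 2*Z**2)/4 = 3/4 + Z**2/2)
(P(1)*7)*G(-1) = ((3/4 + (1/2)*1**2)*7)*(-7/2*(-1)) = ((3/4 + (1/2)*1)*7)*(7/2) = ((3/4 + 1/2)*7)*(7/2) = ((5/4)*7)*(7/2) = (35/4)*(7/2) = 245/8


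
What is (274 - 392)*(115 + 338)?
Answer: -53454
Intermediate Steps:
(274 - 392)*(115 + 338) = -118*453 = -53454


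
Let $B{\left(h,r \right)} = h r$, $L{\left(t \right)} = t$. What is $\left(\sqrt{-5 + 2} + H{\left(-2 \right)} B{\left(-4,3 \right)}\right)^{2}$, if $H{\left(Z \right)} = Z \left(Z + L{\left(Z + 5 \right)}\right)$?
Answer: $\left(24 + i \sqrt{3}\right)^{2} \approx 573.0 + 83.138 i$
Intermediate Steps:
$H{\left(Z \right)} = Z \left(5 + 2 Z\right)$ ($H{\left(Z \right)} = Z \left(Z + \left(Z + 5\right)\right) = Z \left(Z + \left(5 + Z\right)\right) = Z \left(5 + 2 Z\right)$)
$\left(\sqrt{-5 + 2} + H{\left(-2 \right)} B{\left(-4,3 \right)}\right)^{2} = \left(\sqrt{-5 + 2} + - 2 \left(5 + 2 \left(-2\right)\right) \left(\left(-4\right) 3\right)\right)^{2} = \left(\sqrt{-3} + - 2 \left(5 - 4\right) \left(-12\right)\right)^{2} = \left(i \sqrt{3} + \left(-2\right) 1 \left(-12\right)\right)^{2} = \left(i \sqrt{3} - -24\right)^{2} = \left(i \sqrt{3} + 24\right)^{2} = \left(24 + i \sqrt{3}\right)^{2}$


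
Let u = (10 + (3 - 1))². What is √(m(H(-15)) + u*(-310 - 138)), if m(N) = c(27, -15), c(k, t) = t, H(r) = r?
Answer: I*√64527 ≈ 254.02*I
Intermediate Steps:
u = 144 (u = (10 + 2)² = 12² = 144)
m(N) = -15
√(m(H(-15)) + u*(-310 - 138)) = √(-15 + 144*(-310 - 138)) = √(-15 + 144*(-448)) = √(-15 - 64512) = √(-64527) = I*√64527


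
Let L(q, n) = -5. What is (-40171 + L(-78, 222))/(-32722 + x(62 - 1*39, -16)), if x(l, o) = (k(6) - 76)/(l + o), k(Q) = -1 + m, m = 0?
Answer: 4464/3637 ≈ 1.2274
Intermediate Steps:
k(Q) = -1 (k(Q) = -1 + 0 = -1)
x(l, o) = -77/(l + o) (x(l, o) = (-1 - 76)/(l + o) = -77/(l + o))
(-40171 + L(-78, 222))/(-32722 + x(62 - 1*39, -16)) = (-40171 - 5)/(-32722 - 77/((62 - 1*39) - 16)) = -40176/(-32722 - 77/((62 - 39) - 16)) = -40176/(-32722 - 77/(23 - 16)) = -40176/(-32722 - 77/7) = -40176/(-32722 - 77*⅐) = -40176/(-32722 - 11) = -40176/(-32733) = -40176*(-1/32733) = 4464/3637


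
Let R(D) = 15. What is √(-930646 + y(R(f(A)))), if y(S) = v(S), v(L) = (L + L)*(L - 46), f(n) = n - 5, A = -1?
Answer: 2*I*√232894 ≈ 965.18*I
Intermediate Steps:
f(n) = -5 + n
v(L) = 2*L*(-46 + L) (v(L) = (2*L)*(-46 + L) = 2*L*(-46 + L))
y(S) = 2*S*(-46 + S)
√(-930646 + y(R(f(A)))) = √(-930646 + 2*15*(-46 + 15)) = √(-930646 + 2*15*(-31)) = √(-930646 - 930) = √(-931576) = 2*I*√232894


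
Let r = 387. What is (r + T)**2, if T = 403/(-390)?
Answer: 134073241/900 ≈ 1.4897e+5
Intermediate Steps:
T = -31/30 (T = 403*(-1/390) = -31/30 ≈ -1.0333)
(r + T)**2 = (387 - 31/30)**2 = (11579/30)**2 = 134073241/900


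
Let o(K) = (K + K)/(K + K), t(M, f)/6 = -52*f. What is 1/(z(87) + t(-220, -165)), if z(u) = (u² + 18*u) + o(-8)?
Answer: 1/60616 ≈ 1.6497e-5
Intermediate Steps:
t(M, f) = -312*f (t(M, f) = 6*(-52*f) = -312*f)
o(K) = 1 (o(K) = (2*K)/((2*K)) = (2*K)*(1/(2*K)) = 1)
z(u) = 1 + u² + 18*u (z(u) = (u² + 18*u) + 1 = 1 + u² + 18*u)
1/(z(87) + t(-220, -165)) = 1/((1 + 87² + 18*87) - 312*(-165)) = 1/((1 + 7569 + 1566) + 51480) = 1/(9136 + 51480) = 1/60616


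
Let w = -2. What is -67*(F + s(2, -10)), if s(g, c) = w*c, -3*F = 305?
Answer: 16415/3 ≈ 5471.7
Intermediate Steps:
F = -305/3 (F = -⅓*305 = -305/3 ≈ -101.67)
s(g, c) = -2*c
-67*(F + s(2, -10)) = -67*(-305/3 - 2*(-10)) = -67*(-305/3 + 20) = -67*(-245/3) = 16415/3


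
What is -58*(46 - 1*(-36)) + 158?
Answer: -4598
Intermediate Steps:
-58*(46 - 1*(-36)) + 158 = -58*(46 + 36) + 158 = -58*82 + 158 = -4756 + 158 = -4598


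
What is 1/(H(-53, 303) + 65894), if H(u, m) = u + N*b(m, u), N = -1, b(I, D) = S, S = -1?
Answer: 1/65842 ≈ 1.5188e-5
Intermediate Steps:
b(I, D) = -1
H(u, m) = 1 + u (H(u, m) = u - 1*(-1) = u + 1 = 1 + u)
1/(H(-53, 303) + 65894) = 1/((1 - 53) + 65894) = 1/(-52 + 65894) = 1/65842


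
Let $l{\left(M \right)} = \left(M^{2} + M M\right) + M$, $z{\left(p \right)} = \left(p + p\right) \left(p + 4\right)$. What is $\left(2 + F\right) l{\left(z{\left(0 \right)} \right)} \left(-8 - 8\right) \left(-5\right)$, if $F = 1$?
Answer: $0$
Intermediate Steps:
$z{\left(p \right)} = 2 p \left(4 + p\right)$
$l{\left(M \right)} = M + 2 M^{2}$ ($l{\left(M \right)} = \left(M^{2} + M^{2}\right) + M = 2 M^{2} + M = M + 2 M^{2}$)
$\left(2 + F\right) l{\left(z{\left(0 \right)} \right)} \left(-8 - 8\right) \left(-5\right) = \left(2 + 1\right) 2 \cdot 0 \left(4 + 0\right) \left(1 + 2 \cdot 2 \cdot 0 \left(4 + 0\right)\right) \left(-8 - 8\right) \left(-5\right) = 3 \cdot 2 \cdot 0 \cdot 4 \left(1 + 2 \cdot 2 \cdot 0 \cdot 4\right) \left(\left(-16\right) \left(-5\right)\right) = 3 \cdot 0 \left(1 + 2 \cdot 0\right) 80 = 3 \cdot 0 \left(1 + 0\right) 80 = 3 \cdot 0 \cdot 1 \cdot 80 = 3 \cdot 0 \cdot 80 = 0 \cdot 80 = 0$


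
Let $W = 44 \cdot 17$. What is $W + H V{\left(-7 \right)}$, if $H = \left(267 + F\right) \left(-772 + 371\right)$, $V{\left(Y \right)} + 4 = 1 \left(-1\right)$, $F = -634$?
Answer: $-735087$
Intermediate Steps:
$V{\left(Y \right)} = -5$ ($V{\left(Y \right)} = -4 + 1 \left(-1\right) = -4 - 1 = -5$)
$H = 147167$ ($H = \left(267 - 634\right) \left(-772 + 371\right) = \left(-367\right) \left(-401\right) = 147167$)
$W = 748$
$W + H V{\left(-7 \right)} = 748 + 147167 \left(-5\right) = 748 - 735835 = -735087$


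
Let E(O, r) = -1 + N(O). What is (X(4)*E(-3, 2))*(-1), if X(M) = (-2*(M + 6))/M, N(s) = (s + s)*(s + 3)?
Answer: -5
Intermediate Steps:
N(s) = 2*s*(3 + s) (N(s) = (2*s)*(3 + s) = 2*s*(3 + s))
X(M) = (-12 - 2*M)/M (X(M) = (-2*(6 + M))/M = (-12 - 2*M)/M)
E(O, r) = -1 + 2*O*(3 + O)
(X(4)*E(-3, 2))*(-1) = ((-2 - 12/4)*(-1 + 2*(-3)*(3 - 3)))*(-1) = ((-2 - 12*1/4)*(-1 + 2*(-3)*0))*(-1) = ((-2 - 3)*(-1 + 0))*(-1) = -5*(-1)*(-1) = 5*(-1) = -5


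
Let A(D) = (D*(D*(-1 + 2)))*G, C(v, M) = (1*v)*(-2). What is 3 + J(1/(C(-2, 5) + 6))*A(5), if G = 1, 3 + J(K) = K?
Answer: -139/2 ≈ -69.500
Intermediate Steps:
C(v, M) = -2*v (C(v, M) = v*(-2) = -2*v)
J(K) = -3 + K
A(D) = D² (A(D) = (D*(D*(-1 + 2)))*1 = (D*(D*1))*1 = (D*D)*1 = D²*1 = D²)
3 + J(1/(C(-2, 5) + 6))*A(5) = 3 + (-3 + 1/(-2*(-2) + 6))*5² = 3 + (-3 + 1/(4 + 6))*25 = 3 + (-3 + 1/10)*25 = 3 + (-3 + ⅒)*25 = 3 - 29/10*25 = 3 - 145/2 = -139/2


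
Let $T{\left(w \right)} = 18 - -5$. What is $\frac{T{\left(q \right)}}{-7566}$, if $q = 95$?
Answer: $- \frac{23}{7566} \approx -0.0030399$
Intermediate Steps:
$T{\left(w \right)} = 23$ ($T{\left(w \right)} = 18 + 5 = 23$)
$\frac{T{\left(q \right)}}{-7566} = \frac{23}{-7566} = 23 \left(- \frac{1}{7566}\right) = - \frac{23}{7566}$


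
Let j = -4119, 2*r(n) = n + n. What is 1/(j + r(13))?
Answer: -1/4106 ≈ -0.00024355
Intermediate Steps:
r(n) = n (r(n) = (n + n)/2 = (2*n)/2 = n)
1/(j + r(13)) = 1/(-4119 + 13) = 1/(-4106) = -1/4106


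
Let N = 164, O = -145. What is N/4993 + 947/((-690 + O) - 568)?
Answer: -4498279/7005179 ≈ -0.64214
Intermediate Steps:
N/4993 + 947/((-690 + O) - 568) = 164/4993 + 947/((-690 - 145) - 568) = 164*(1/4993) + 947/(-835 - 568) = 164/4993 + 947/(-1403) = 164/4993 + 947*(-1/1403) = 164/4993 - 947/1403 = -4498279/7005179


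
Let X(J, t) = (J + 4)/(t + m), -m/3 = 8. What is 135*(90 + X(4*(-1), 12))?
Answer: 12150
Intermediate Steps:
m = -24 (m = -3*8 = -24)
X(J, t) = (4 + J)/(-24 + t) (X(J, t) = (J + 4)/(t - 24) = (4 + J)/(-24 + t))
135*(90 + X(4*(-1), 12)) = 135*(90 + (4 + 4*(-1))/(-24 + 12)) = 135*(90 + (4 - 4)/(-12)) = 135*(90 - 1/12*0) = 135*(90 + 0) = 135*90 = 12150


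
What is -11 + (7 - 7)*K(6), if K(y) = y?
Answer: -11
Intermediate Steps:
-11 + (7 - 7)*K(6) = -11 + (7 - 7)*6 = -11 + 0*6 = -11 + 0 = -11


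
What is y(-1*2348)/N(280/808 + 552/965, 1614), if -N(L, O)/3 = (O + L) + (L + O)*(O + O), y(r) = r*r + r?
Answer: -537105833540/1524714784419 ≈ -0.35227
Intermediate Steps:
y(r) = r + r² (y(r) = r² + r = r + r²)
N(L, O) = -3*L - 3*O - 6*O*(L + O) (N(L, O) = -3*((O + L) + (L + O)*(O + O)) = -3*((L + O) + (L + O)*(2*O)) = -3*((L + O) + 2*O*(L + O)) = -3*(L + O + 2*O*(L + O)) = -3*L - 3*O - 6*O*(L + O))
y(-1*2348)/N(280/808 + 552/965, 1614) = ((-1*2348)*(1 - 1*2348))/(-6*1614² - 3*(280/808 + 552/965) - 3*1614 - 6*(280/808 + 552/965)*1614) = (-2348*(1 - 2348))/(-6*2604996 - 3*(280*(1/808) + 552*(1/965)) - 4842 - 6*(280*(1/808) + 552*(1/965))*1614) = (-2348*(-2347))/(-15629976 - 3*(35/101 + 552/965) - 4842 - 6*(35/101 + 552/965)*1614) = 5510756/(-15629976 - 3*89527/97465 - 4842 - 6*89527/97465*1614) = 5510756/(-15629976 - 268581/97465 - 4842 - 866979468/97465) = 5510756/(-1524714784419/97465) = 5510756*(-97465/1524714784419) = -537105833540/1524714784419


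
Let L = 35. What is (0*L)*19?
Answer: 0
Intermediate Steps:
(0*L)*19 = (0*35)*19 = 0*19 = 0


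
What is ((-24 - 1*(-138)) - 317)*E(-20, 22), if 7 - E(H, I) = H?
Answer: -5481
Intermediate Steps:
E(H, I) = 7 - H
((-24 - 1*(-138)) - 317)*E(-20, 22) = ((-24 - 1*(-138)) - 317)*(7 - 1*(-20)) = ((-24 + 138) - 317)*(7 + 20) = (114 - 317)*27 = -203*27 = -5481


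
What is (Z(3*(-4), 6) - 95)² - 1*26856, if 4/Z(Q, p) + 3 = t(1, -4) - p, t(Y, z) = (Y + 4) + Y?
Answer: -158183/9 ≈ -17576.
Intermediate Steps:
t(Y, z) = 4 + 2*Y (t(Y, z) = (4 + Y) + Y = 4 + 2*Y)
Z(Q, p) = 4/(3 - p) (Z(Q, p) = 4/(-3 + ((4 + 2*1) - p)) = 4/(-3 + ((4 + 2) - p)) = 4/(-3 + (6 - p)) = 4/(3 - p))
(Z(3*(-4), 6) - 95)² - 1*26856 = (-4/(-3 + 6) - 95)² - 1*26856 = (-4/3 - 95)² - 26856 = (-289/3)² - 26856 = 83521/9 - 26856 = -158183/9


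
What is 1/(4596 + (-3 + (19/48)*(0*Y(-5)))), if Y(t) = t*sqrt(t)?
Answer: 1/4593 ≈ 0.00021772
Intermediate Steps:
Y(t) = t**(3/2)
1/(4596 + (-3 + (19/48)*(0*Y(-5)))) = 1/(4596 + (-3 + (19/48)*(0*(-5)**(3/2)))) = 1/(4596 + (-3 + (19*(1/48))*(0*(-5*I*sqrt(5))))) = 1/(4596 + (-3 + (19/48)*0)) = 1/(4596 + (-3 + 0)) = 1/(4596 - 3) = 1/4593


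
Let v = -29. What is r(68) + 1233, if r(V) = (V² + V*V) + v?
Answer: 10452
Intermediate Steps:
r(V) = -29 + 2*V² (r(V) = (V² + V*V) - 29 = (V² + V²) - 29 = 2*V² - 29 = -29 + 2*V²)
r(68) + 1233 = (-29 + 2*68²) + 1233 = (-29 + 2*4624) + 1233 = (-29 + 9248) + 1233 = 9219 + 1233 = 10452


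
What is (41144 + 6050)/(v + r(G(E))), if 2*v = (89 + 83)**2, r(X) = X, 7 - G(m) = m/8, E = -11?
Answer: 377552/118403 ≈ 3.1887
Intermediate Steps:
G(m) = 7 - m/8
v = 14792 (v = (89 + 83)**2/2 = (1/2)*172**2 = (1/2)*29584 = 14792)
(41144 + 6050)/(v + r(G(E))) = (41144 + 6050)/(14792 + (7 - 1/8*(-11))) = 47194/(14792 + (7 + 11/8)) = 47194/(14792 + 67/8) = 47194/(118403/8) = 47194*(8/118403) = 377552/118403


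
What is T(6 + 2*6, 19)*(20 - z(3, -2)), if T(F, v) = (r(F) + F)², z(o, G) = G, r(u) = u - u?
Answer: 7128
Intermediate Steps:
r(u) = 0
T(F, v) = F² (T(F, v) = (0 + F)² = F²)
T(6 + 2*6, 19)*(20 - z(3, -2)) = (6 + 2*6)²*(20 - 1*(-2)) = (6 + 12)²*(20 + 2) = 18²*22 = 324*22 = 7128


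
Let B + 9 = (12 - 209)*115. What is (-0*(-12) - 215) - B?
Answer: 22449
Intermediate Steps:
B = -22664 (B = -9 + (12 - 209)*115 = -9 - 197*115 = -9 - 22655 = -22664)
(-0*(-12) - 215) - B = (-0*(-12) - 215) - 1*(-22664) = (-316*0 - 215) + 22664 = (0 - 215) + 22664 = -215 + 22664 = 22449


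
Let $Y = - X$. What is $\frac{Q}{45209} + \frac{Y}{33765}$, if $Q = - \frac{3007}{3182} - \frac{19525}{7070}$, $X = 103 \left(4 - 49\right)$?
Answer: $\frac{15704116259395}{114469553605183} \approx 0.13719$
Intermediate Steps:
$X = -4635$ ($X = 103 \left(-45\right) = -4635$)
$Q = - \frac{4169402}{1124837}$ ($Q = \left(-3007\right) \frac{1}{3182} - \frac{3905}{1414} = - \frac{3007}{3182} - \frac{3905}{1414} = - \frac{4169402}{1124837} \approx -3.7067$)
$Y = 4635$ ($Y = \left(-1\right) \left(-4635\right) = 4635$)
$\frac{Q}{45209} + \frac{Y}{33765} = - \frac{4169402}{1124837 \cdot 45209} + \frac{4635}{33765} = \left(- \frac{4169402}{1124837}\right) \frac{1}{45209} + 4635 \cdot \frac{1}{33765} = - \frac{4169402}{50852755933} + \frac{309}{2251} = \frac{15704116259395}{114469553605183}$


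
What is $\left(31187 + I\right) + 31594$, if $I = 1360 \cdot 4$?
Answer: $68221$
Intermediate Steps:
$I = 5440$
$\left(31187 + I\right) + 31594 = \left(31187 + 5440\right) + 31594 = 36627 + 31594 = 68221$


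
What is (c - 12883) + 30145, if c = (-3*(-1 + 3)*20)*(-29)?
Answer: 20742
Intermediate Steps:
c = 3480 (c = (-3*2*20)*(-29) = -6*20*(-29) = -120*(-29) = 3480)
(c - 12883) + 30145 = (3480 - 12883) + 30145 = -9403 + 30145 = 20742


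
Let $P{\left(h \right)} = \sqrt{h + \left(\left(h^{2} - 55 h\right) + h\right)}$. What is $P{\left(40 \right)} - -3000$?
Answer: $3000 + 2 i \sqrt{130} \approx 3000.0 + 22.803 i$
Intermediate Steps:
$P{\left(h \right)} = \sqrt{h^{2} - 53 h}$ ($P{\left(h \right)} = \sqrt{h + \left(h^{2} - 54 h\right)} = \sqrt{h^{2} - 53 h}$)
$P{\left(40 \right)} - -3000 = \sqrt{40 \left(-53 + 40\right)} - -3000 = \sqrt{40 \left(-13\right)} + 3000 = \sqrt{-520} + 3000 = 2 i \sqrt{130} + 3000 = 3000 + 2 i \sqrt{130}$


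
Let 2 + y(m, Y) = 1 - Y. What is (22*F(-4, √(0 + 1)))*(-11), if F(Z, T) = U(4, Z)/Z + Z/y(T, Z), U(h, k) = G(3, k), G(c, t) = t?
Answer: 242/3 ≈ 80.667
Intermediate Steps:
y(m, Y) = -1 - Y (y(m, Y) = -2 + (1 - Y) = -1 - Y)
U(h, k) = k
F(Z, T) = 1 + Z/(-1 - Z) (F(Z, T) = Z/Z + Z/(-1 - Z) = 1 + Z/(-1 - Z))
(22*F(-4, √(0 + 1)))*(-11) = (22/(1 - 4))*(-11) = (22/(-3))*(-11) = (22*(-⅓))*(-11) = -22/3*(-11) = 242/3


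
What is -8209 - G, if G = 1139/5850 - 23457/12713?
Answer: -610389206107/74371050 ≈ -8207.3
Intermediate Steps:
G = -122743343/74371050 (G = 1139*(1/5850) - 23457*1/12713 = 1139/5850 - 23457/12713 = -122743343/74371050 ≈ -1.6504)
-8209 - G = -8209 - 1*(-122743343/74371050) = -8209 + 122743343/74371050 = -610389206107/74371050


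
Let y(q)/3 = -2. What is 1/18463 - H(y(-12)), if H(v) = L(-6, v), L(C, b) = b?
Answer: 110779/18463 ≈ 6.0001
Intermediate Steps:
y(q) = -6 (y(q) = 3*(-2) = -6)
H(v) = v
1/18463 - H(y(-12)) = 1/18463 - 1*(-6) = 1/18463 + 6 = 110779/18463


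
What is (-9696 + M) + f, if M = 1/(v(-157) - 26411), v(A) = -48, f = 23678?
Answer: 369949737/26459 ≈ 13982.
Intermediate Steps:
M = -1/26459 (M = 1/(-48 - 26411) = 1/(-26459) = -1/26459 ≈ -3.7794e-5)
(-9696 + M) + f = (-9696 - 1/26459) + 23678 = -256546465/26459 + 23678 = 369949737/26459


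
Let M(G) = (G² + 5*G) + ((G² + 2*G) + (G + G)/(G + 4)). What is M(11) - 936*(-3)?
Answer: 46927/15 ≈ 3128.5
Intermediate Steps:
M(G) = 2*G² + 7*G + 2*G/(4 + G) (M(G) = (G² + 5*G) + ((G² + 2*G) + (2*G)/(4 + G)) = (G² + 5*G) + ((G² + 2*G) + 2*G/(4 + G)) = (G² + 5*G) + (G² + 2*G + 2*G/(4 + G)) = 2*G² + 7*G + 2*G/(4 + G))
M(11) - 936*(-3) = 11*(30 + 2*11² + 15*11)/(4 + 11) - 936*(-3) = 11*(30 + 2*121 + 165)/15 - 52*(-54) = 11*(1/15)*(30 + 242 + 165) + 2808 = 11*(1/15)*437 + 2808 = 4807/15 + 2808 = 46927/15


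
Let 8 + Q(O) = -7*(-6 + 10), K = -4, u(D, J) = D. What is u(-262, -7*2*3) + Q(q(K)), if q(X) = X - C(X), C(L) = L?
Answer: -298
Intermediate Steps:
q(X) = 0 (q(X) = X - X = 0)
Q(O) = -36 (Q(O) = -8 - 7*(-6 + 10) = -8 - 7*4 = -8 - 28 = -36)
u(-262, -7*2*3) + Q(q(K)) = -262 - 36 = -298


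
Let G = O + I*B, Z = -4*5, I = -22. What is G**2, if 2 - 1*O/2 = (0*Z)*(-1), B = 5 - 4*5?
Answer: 111556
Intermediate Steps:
B = -15 (B = 5 - 20 = -15)
Z = -20
O = 4 (O = 4 - 2*0*(-20)*(-1) = 4 - 0*(-1) = 4 - 2*0 = 4 + 0 = 4)
G = 334 (G = 4 - 22*(-15) = 4 + 330 = 334)
G**2 = 334**2 = 111556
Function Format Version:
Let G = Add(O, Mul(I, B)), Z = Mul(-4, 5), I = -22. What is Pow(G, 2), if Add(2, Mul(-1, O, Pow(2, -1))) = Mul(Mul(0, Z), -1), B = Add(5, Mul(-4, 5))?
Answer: 111556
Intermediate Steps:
B = -15 (B = Add(5, -20) = -15)
Z = -20
O = 4 (O = Add(4, Mul(-2, Mul(Mul(0, -20), -1))) = Add(4, Mul(-2, Mul(0, -1))) = Add(4, Mul(-2, 0)) = Add(4, 0) = 4)
G = 334 (G = Add(4, Mul(-22, -15)) = Add(4, 330) = 334)
Pow(G, 2) = Pow(334, 2) = 111556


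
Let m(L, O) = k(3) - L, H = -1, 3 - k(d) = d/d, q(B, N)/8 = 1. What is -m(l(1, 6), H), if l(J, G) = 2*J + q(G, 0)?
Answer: 8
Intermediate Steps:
q(B, N) = 8 (q(B, N) = 8*1 = 8)
l(J, G) = 8 + 2*J (l(J, G) = 2*J + 8 = 8 + 2*J)
k(d) = 2 (k(d) = 3 - d/d = 3 - 1*1 = 3 - 1 = 2)
m(L, O) = 2 - L
-m(l(1, 6), H) = -(2 - (8 + 2*1)) = -(2 - (8 + 2)) = -(2 - 1*10) = -(2 - 10) = -1*(-8) = 8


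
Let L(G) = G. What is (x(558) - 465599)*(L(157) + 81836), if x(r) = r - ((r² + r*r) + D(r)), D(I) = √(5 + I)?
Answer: -89189443617 - 81993*√563 ≈ -8.9191e+10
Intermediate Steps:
x(r) = r - √(5 + r) - 2*r² (x(r) = r - ((r² + r*r) + √(5 + r)) = r - ((r² + r²) + √(5 + r)) = r - (2*r² + √(5 + r)) = r - (√(5 + r) + 2*r²) = r + (-√(5 + r) - 2*r²) = r - √(5 + r) - 2*r²)
(x(558) - 465599)*(L(157) + 81836) = ((558 - √(5 + 558) - 2*558²) - 465599)*(157 + 81836) = ((558 - √563 - 2*311364) - 465599)*81993 = ((558 - √563 - 622728) - 465599)*81993 = ((-622170 - √563) - 465599)*81993 = (-1087769 - √563)*81993 = -89189443617 - 81993*√563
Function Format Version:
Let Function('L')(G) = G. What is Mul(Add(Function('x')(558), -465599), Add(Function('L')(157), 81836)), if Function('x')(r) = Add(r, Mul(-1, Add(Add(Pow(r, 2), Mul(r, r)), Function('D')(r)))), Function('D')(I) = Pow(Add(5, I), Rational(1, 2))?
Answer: Add(-89189443617, Mul(-81993, Pow(563, Rational(1, 2)))) ≈ -8.9191e+10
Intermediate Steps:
Function('x')(r) = Add(r, Mul(-1, Pow(Add(5, r), Rational(1, 2))), Mul(-2, Pow(r, 2))) (Function('x')(r) = Add(r, Mul(-1, Add(Add(Pow(r, 2), Mul(r, r)), Pow(Add(5, r), Rational(1, 2))))) = Add(r, Mul(-1, Add(Add(Pow(r, 2), Pow(r, 2)), Pow(Add(5, r), Rational(1, 2))))) = Add(r, Mul(-1, Add(Mul(2, Pow(r, 2)), Pow(Add(5, r), Rational(1, 2))))) = Add(r, Mul(-1, Add(Pow(Add(5, r), Rational(1, 2)), Mul(2, Pow(r, 2))))) = Add(r, Add(Mul(-1, Pow(Add(5, r), Rational(1, 2))), Mul(-2, Pow(r, 2)))) = Add(r, Mul(-1, Pow(Add(5, r), Rational(1, 2))), Mul(-2, Pow(r, 2))))
Mul(Add(Function('x')(558), -465599), Add(Function('L')(157), 81836)) = Mul(Add(Add(558, Mul(-1, Pow(Add(5, 558), Rational(1, 2))), Mul(-2, Pow(558, 2))), -465599), Add(157, 81836)) = Mul(Add(Add(558, Mul(-1, Pow(563, Rational(1, 2))), Mul(-2, 311364)), -465599), 81993) = Mul(Add(Add(558, Mul(-1, Pow(563, Rational(1, 2))), -622728), -465599), 81993) = Mul(Add(Add(-622170, Mul(-1, Pow(563, Rational(1, 2)))), -465599), 81993) = Mul(Add(-1087769, Mul(-1, Pow(563, Rational(1, 2)))), 81993) = Add(-89189443617, Mul(-81993, Pow(563, Rational(1, 2))))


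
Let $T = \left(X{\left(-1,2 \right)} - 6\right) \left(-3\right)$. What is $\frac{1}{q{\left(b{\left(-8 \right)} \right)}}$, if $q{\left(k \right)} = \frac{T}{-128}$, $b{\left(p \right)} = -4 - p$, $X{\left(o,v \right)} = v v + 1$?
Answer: $- \frac{128}{3} \approx -42.667$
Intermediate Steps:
$X{\left(o,v \right)} = 1 + v^{2}$ ($X{\left(o,v \right)} = v^{2} + 1 = 1 + v^{2}$)
$T = 3$ ($T = \left(\left(1 + 2^{2}\right) - 6\right) \left(-3\right) = \left(\left(1 + 4\right) - 6\right) \left(-3\right) = \left(5 - 6\right) \left(-3\right) = \left(-1\right) \left(-3\right) = 3$)
$q{\left(k \right)} = - \frac{3}{128}$ ($q{\left(k \right)} = \frac{3}{-128} = 3 \left(- \frac{1}{128}\right) = - \frac{3}{128}$)
$\frac{1}{q{\left(b{\left(-8 \right)} \right)}} = \frac{1}{- \frac{3}{128}} = - \frac{128}{3}$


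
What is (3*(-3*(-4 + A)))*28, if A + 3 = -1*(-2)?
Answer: 1260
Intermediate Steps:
A = -1 (A = -3 - 1*(-2) = -3 + 2 = -1)
(3*(-3*(-4 + A)))*28 = (3*(-3*(-4 - 1)))*28 = (3*(-3*(-5)))*28 = (3*15)*28 = 45*28 = 1260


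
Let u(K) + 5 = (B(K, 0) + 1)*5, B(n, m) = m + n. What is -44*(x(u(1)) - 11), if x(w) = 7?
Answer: 176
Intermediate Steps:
u(K) = 5*K (u(K) = -5 + ((0 + K) + 1)*5 = -5 + (K + 1)*5 = -5 + (1 + K)*5 = -5 + (5 + 5*K) = 5*K)
-44*(x(u(1)) - 11) = -44*(7 - 11) = -44*(-4) = 176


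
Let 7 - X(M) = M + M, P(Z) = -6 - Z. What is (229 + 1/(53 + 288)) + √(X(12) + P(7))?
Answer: 78090/341 + I*√30 ≈ 229.0 + 5.4772*I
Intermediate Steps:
X(M) = 7 - 2*M (X(M) = 7 - (M + M) = 7 - 2*M)
(229 + 1/(53 + 288)) + √(X(12) + P(7)) = (229 + 1/(53 + 288)) + √((7 - 2*12) + (-6 - 1*7)) = (229 + 1/341) + √((7 - 24) + (-6 - 7)) = (229 + 1/341) + √(-17 - 13) = 78090/341 + √(-30) = 78090/341 + I*√30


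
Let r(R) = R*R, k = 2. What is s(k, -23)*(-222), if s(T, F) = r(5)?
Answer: -5550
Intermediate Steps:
r(R) = R**2
s(T, F) = 25 (s(T, F) = 5**2 = 25)
s(k, -23)*(-222) = 25*(-222) = -5550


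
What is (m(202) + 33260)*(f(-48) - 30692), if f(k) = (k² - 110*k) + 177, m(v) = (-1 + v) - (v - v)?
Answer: -767294191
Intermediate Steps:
m(v) = -1 + v (m(v) = (-1 + v) - 1*0 = (-1 + v) + 0 = -1 + v)
f(k) = 177 + k² - 110*k
(m(202) + 33260)*(f(-48) - 30692) = ((-1 + 202) + 33260)*((177 + (-48)² - 110*(-48)) - 30692) = (201 + 33260)*((177 + 2304 + 5280) - 30692) = 33461*(7761 - 30692) = 33461*(-22931) = -767294191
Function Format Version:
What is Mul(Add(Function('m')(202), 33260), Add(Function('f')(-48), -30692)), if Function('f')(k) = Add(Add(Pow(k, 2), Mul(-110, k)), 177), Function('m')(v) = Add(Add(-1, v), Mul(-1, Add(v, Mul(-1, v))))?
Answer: -767294191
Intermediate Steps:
Function('m')(v) = Add(-1, v) (Function('m')(v) = Add(Add(-1, v), Mul(-1, 0)) = Add(Add(-1, v), 0) = Add(-1, v))
Function('f')(k) = Add(177, Pow(k, 2), Mul(-110, k))
Mul(Add(Function('m')(202), 33260), Add(Function('f')(-48), -30692)) = Mul(Add(Add(-1, 202), 33260), Add(Add(177, Pow(-48, 2), Mul(-110, -48)), -30692)) = Mul(Add(201, 33260), Add(Add(177, 2304, 5280), -30692)) = Mul(33461, Add(7761, -30692)) = Mul(33461, -22931) = -767294191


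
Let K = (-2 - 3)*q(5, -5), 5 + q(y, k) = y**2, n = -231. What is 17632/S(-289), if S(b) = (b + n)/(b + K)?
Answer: 857356/65 ≈ 13190.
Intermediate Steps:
q(y, k) = -5 + y**2
K = -100 (K = (-2 - 3)*(-5 + 5**2) = -5*(-5 + 25) = -5*20 = -100)
S(b) = (-231 + b)/(-100 + b) (S(b) = (b - 231)/(b - 100) = (-231 + b)/(-100 + b))
17632/S(-289) = 17632/(((-231 - 289)/(-100 - 289))) = 17632/((-520/(-389))) = 17632/((-1/389*(-520))) = 17632/(520/389) = 17632*(389/520) = 857356/65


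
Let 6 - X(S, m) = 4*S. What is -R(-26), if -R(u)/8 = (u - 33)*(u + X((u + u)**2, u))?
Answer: 5114592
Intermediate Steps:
X(S, m) = 6 - 4*S
R(u) = -8*(-33 + u)*(6 + u - 16*u**2) (R(u) = -8*(u - 33)*(u + (6 - 4*(u + u)**2)) = -8*(-33 + u)*(u + (6 - 4*4*u**2)) = -8*(-33 + u)*(u + (6 - 16*u**2)) = -8*(-33 + u)*(6 + u - 16*u**2))
-R(-26) = -(1584 - 4232*(-26)**2 + 128*(-26)**3 + 216*(-26)) = -(1584 - 4232*676 + 128*(-17576) - 5616) = -(1584 - 2860832 - 2249728 - 5616) = -1*(-5114592) = 5114592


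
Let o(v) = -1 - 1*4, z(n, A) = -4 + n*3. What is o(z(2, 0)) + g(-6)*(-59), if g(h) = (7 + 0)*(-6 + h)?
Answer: 4951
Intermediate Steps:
z(n, A) = -4 + 3*n
o(v) = -5 (o(v) = -1 - 4 = -5)
g(h) = -42 + 7*h (g(h) = 7*(-6 + h) = -42 + 7*h)
o(z(2, 0)) + g(-6)*(-59) = -5 + (-42 + 7*(-6))*(-59) = -5 + (-42 - 42)*(-59) = -5 - 84*(-59) = -5 + 4956 = 4951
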